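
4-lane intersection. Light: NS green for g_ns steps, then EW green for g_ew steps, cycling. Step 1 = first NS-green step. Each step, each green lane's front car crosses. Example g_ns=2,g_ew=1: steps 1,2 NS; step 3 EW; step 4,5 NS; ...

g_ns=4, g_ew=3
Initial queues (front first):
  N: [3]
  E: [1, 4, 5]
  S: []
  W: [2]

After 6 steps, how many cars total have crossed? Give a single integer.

Answer: 4

Derivation:
Step 1 [NS]: N:car3-GO,E:wait,S:empty,W:wait | queues: N=0 E=3 S=0 W=1
Step 2 [NS]: N:empty,E:wait,S:empty,W:wait | queues: N=0 E=3 S=0 W=1
Step 3 [NS]: N:empty,E:wait,S:empty,W:wait | queues: N=0 E=3 S=0 W=1
Step 4 [NS]: N:empty,E:wait,S:empty,W:wait | queues: N=0 E=3 S=0 W=1
Step 5 [EW]: N:wait,E:car1-GO,S:wait,W:car2-GO | queues: N=0 E=2 S=0 W=0
Step 6 [EW]: N:wait,E:car4-GO,S:wait,W:empty | queues: N=0 E=1 S=0 W=0
Cars crossed by step 6: 4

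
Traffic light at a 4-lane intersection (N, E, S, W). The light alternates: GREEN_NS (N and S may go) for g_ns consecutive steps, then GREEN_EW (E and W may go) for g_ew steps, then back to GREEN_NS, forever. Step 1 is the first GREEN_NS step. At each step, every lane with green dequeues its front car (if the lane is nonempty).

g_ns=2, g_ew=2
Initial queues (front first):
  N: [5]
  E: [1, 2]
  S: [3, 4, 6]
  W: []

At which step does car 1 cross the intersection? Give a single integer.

Step 1 [NS]: N:car5-GO,E:wait,S:car3-GO,W:wait | queues: N=0 E=2 S=2 W=0
Step 2 [NS]: N:empty,E:wait,S:car4-GO,W:wait | queues: N=0 E=2 S=1 W=0
Step 3 [EW]: N:wait,E:car1-GO,S:wait,W:empty | queues: N=0 E=1 S=1 W=0
Step 4 [EW]: N:wait,E:car2-GO,S:wait,W:empty | queues: N=0 E=0 S=1 W=0
Step 5 [NS]: N:empty,E:wait,S:car6-GO,W:wait | queues: N=0 E=0 S=0 W=0
Car 1 crosses at step 3

3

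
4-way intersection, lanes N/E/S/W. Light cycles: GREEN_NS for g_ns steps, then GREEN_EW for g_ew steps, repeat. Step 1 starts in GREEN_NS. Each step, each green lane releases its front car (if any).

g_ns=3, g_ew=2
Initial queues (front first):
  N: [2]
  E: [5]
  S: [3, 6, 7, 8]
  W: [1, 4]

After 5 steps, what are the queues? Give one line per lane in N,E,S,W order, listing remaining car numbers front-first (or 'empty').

Step 1 [NS]: N:car2-GO,E:wait,S:car3-GO,W:wait | queues: N=0 E=1 S=3 W=2
Step 2 [NS]: N:empty,E:wait,S:car6-GO,W:wait | queues: N=0 E=1 S=2 W=2
Step 3 [NS]: N:empty,E:wait,S:car7-GO,W:wait | queues: N=0 E=1 S=1 W=2
Step 4 [EW]: N:wait,E:car5-GO,S:wait,W:car1-GO | queues: N=0 E=0 S=1 W=1
Step 5 [EW]: N:wait,E:empty,S:wait,W:car4-GO | queues: N=0 E=0 S=1 W=0

N: empty
E: empty
S: 8
W: empty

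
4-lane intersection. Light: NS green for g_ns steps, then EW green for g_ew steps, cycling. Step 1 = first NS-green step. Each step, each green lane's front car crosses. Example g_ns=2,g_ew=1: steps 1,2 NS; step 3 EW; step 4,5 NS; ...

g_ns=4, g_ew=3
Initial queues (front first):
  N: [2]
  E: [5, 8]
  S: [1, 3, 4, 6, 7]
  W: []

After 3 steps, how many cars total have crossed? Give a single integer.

Step 1 [NS]: N:car2-GO,E:wait,S:car1-GO,W:wait | queues: N=0 E=2 S=4 W=0
Step 2 [NS]: N:empty,E:wait,S:car3-GO,W:wait | queues: N=0 E=2 S=3 W=0
Step 3 [NS]: N:empty,E:wait,S:car4-GO,W:wait | queues: N=0 E=2 S=2 W=0
Cars crossed by step 3: 4

Answer: 4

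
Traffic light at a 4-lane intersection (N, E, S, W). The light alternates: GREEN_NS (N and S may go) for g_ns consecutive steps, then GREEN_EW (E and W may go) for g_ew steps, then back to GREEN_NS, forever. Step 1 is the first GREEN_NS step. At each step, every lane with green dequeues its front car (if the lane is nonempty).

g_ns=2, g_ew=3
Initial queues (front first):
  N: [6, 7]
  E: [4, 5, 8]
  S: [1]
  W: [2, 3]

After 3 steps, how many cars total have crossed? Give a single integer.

Answer: 5

Derivation:
Step 1 [NS]: N:car6-GO,E:wait,S:car1-GO,W:wait | queues: N=1 E=3 S=0 W=2
Step 2 [NS]: N:car7-GO,E:wait,S:empty,W:wait | queues: N=0 E=3 S=0 W=2
Step 3 [EW]: N:wait,E:car4-GO,S:wait,W:car2-GO | queues: N=0 E=2 S=0 W=1
Cars crossed by step 3: 5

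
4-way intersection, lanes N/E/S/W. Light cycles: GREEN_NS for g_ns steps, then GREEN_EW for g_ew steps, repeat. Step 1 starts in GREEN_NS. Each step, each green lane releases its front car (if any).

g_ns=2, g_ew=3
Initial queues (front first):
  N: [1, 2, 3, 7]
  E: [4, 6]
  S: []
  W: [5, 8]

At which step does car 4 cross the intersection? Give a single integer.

Step 1 [NS]: N:car1-GO,E:wait,S:empty,W:wait | queues: N=3 E=2 S=0 W=2
Step 2 [NS]: N:car2-GO,E:wait,S:empty,W:wait | queues: N=2 E=2 S=0 W=2
Step 3 [EW]: N:wait,E:car4-GO,S:wait,W:car5-GO | queues: N=2 E=1 S=0 W=1
Step 4 [EW]: N:wait,E:car6-GO,S:wait,W:car8-GO | queues: N=2 E=0 S=0 W=0
Step 5 [EW]: N:wait,E:empty,S:wait,W:empty | queues: N=2 E=0 S=0 W=0
Step 6 [NS]: N:car3-GO,E:wait,S:empty,W:wait | queues: N=1 E=0 S=0 W=0
Step 7 [NS]: N:car7-GO,E:wait,S:empty,W:wait | queues: N=0 E=0 S=0 W=0
Car 4 crosses at step 3

3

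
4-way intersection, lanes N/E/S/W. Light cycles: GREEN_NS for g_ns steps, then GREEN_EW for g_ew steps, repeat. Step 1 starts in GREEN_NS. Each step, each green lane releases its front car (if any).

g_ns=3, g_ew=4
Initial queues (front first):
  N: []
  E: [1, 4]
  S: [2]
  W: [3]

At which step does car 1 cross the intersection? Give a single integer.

Step 1 [NS]: N:empty,E:wait,S:car2-GO,W:wait | queues: N=0 E=2 S=0 W=1
Step 2 [NS]: N:empty,E:wait,S:empty,W:wait | queues: N=0 E=2 S=0 W=1
Step 3 [NS]: N:empty,E:wait,S:empty,W:wait | queues: N=0 E=2 S=0 W=1
Step 4 [EW]: N:wait,E:car1-GO,S:wait,W:car3-GO | queues: N=0 E=1 S=0 W=0
Step 5 [EW]: N:wait,E:car4-GO,S:wait,W:empty | queues: N=0 E=0 S=0 W=0
Car 1 crosses at step 4

4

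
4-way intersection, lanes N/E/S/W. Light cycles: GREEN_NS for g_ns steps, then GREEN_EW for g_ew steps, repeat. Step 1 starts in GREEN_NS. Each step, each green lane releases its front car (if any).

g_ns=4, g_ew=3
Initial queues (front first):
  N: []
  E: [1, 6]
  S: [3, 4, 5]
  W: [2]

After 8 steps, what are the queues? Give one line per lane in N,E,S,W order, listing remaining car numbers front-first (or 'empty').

Step 1 [NS]: N:empty,E:wait,S:car3-GO,W:wait | queues: N=0 E=2 S=2 W=1
Step 2 [NS]: N:empty,E:wait,S:car4-GO,W:wait | queues: N=0 E=2 S=1 W=1
Step 3 [NS]: N:empty,E:wait,S:car5-GO,W:wait | queues: N=0 E=2 S=0 W=1
Step 4 [NS]: N:empty,E:wait,S:empty,W:wait | queues: N=0 E=2 S=0 W=1
Step 5 [EW]: N:wait,E:car1-GO,S:wait,W:car2-GO | queues: N=0 E=1 S=0 W=0
Step 6 [EW]: N:wait,E:car6-GO,S:wait,W:empty | queues: N=0 E=0 S=0 W=0

N: empty
E: empty
S: empty
W: empty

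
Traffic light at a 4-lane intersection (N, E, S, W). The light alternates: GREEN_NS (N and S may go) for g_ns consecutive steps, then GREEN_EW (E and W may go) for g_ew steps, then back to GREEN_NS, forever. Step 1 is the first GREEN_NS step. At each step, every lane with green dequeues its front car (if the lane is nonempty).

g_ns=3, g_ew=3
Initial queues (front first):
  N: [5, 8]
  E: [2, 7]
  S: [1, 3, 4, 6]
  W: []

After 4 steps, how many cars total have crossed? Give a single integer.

Answer: 6

Derivation:
Step 1 [NS]: N:car5-GO,E:wait,S:car1-GO,W:wait | queues: N=1 E=2 S=3 W=0
Step 2 [NS]: N:car8-GO,E:wait,S:car3-GO,W:wait | queues: N=0 E=2 S=2 W=0
Step 3 [NS]: N:empty,E:wait,S:car4-GO,W:wait | queues: N=0 E=2 S=1 W=0
Step 4 [EW]: N:wait,E:car2-GO,S:wait,W:empty | queues: N=0 E=1 S=1 W=0
Cars crossed by step 4: 6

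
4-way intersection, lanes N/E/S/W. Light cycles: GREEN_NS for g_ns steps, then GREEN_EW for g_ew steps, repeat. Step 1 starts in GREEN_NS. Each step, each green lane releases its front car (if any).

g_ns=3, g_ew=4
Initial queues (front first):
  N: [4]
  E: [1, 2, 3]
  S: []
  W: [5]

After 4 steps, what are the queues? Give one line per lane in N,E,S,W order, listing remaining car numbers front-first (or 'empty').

Step 1 [NS]: N:car4-GO,E:wait,S:empty,W:wait | queues: N=0 E=3 S=0 W=1
Step 2 [NS]: N:empty,E:wait,S:empty,W:wait | queues: N=0 E=3 S=0 W=1
Step 3 [NS]: N:empty,E:wait,S:empty,W:wait | queues: N=0 E=3 S=0 W=1
Step 4 [EW]: N:wait,E:car1-GO,S:wait,W:car5-GO | queues: N=0 E=2 S=0 W=0

N: empty
E: 2 3
S: empty
W: empty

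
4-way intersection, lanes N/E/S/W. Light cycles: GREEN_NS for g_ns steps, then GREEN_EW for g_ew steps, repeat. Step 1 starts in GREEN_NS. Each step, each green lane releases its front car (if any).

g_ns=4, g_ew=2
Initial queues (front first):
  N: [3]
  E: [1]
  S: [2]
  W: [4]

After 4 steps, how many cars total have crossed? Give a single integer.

Step 1 [NS]: N:car3-GO,E:wait,S:car2-GO,W:wait | queues: N=0 E=1 S=0 W=1
Step 2 [NS]: N:empty,E:wait,S:empty,W:wait | queues: N=0 E=1 S=0 W=1
Step 3 [NS]: N:empty,E:wait,S:empty,W:wait | queues: N=0 E=1 S=0 W=1
Step 4 [NS]: N:empty,E:wait,S:empty,W:wait | queues: N=0 E=1 S=0 W=1
Cars crossed by step 4: 2

Answer: 2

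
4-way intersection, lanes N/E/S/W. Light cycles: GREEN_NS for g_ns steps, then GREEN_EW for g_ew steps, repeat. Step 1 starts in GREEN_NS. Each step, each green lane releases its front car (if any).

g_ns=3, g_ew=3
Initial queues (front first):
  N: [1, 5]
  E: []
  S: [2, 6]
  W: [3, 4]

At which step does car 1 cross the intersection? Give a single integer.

Step 1 [NS]: N:car1-GO,E:wait,S:car2-GO,W:wait | queues: N=1 E=0 S=1 W=2
Step 2 [NS]: N:car5-GO,E:wait,S:car6-GO,W:wait | queues: N=0 E=0 S=0 W=2
Step 3 [NS]: N:empty,E:wait,S:empty,W:wait | queues: N=0 E=0 S=0 W=2
Step 4 [EW]: N:wait,E:empty,S:wait,W:car3-GO | queues: N=0 E=0 S=0 W=1
Step 5 [EW]: N:wait,E:empty,S:wait,W:car4-GO | queues: N=0 E=0 S=0 W=0
Car 1 crosses at step 1

1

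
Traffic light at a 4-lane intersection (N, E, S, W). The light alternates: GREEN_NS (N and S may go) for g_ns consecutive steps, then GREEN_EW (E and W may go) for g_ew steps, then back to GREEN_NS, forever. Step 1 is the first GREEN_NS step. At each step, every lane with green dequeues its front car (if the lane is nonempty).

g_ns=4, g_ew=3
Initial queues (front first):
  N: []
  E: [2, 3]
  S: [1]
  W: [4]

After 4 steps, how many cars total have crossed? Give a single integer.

Answer: 1

Derivation:
Step 1 [NS]: N:empty,E:wait,S:car1-GO,W:wait | queues: N=0 E=2 S=0 W=1
Step 2 [NS]: N:empty,E:wait,S:empty,W:wait | queues: N=0 E=2 S=0 W=1
Step 3 [NS]: N:empty,E:wait,S:empty,W:wait | queues: N=0 E=2 S=0 W=1
Step 4 [NS]: N:empty,E:wait,S:empty,W:wait | queues: N=0 E=2 S=0 W=1
Cars crossed by step 4: 1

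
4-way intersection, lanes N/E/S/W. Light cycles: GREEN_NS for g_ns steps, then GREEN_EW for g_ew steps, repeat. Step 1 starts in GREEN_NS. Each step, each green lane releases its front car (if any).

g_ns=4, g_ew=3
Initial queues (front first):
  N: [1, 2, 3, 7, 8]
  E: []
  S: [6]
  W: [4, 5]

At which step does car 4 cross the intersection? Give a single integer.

Step 1 [NS]: N:car1-GO,E:wait,S:car6-GO,W:wait | queues: N=4 E=0 S=0 W=2
Step 2 [NS]: N:car2-GO,E:wait,S:empty,W:wait | queues: N=3 E=0 S=0 W=2
Step 3 [NS]: N:car3-GO,E:wait,S:empty,W:wait | queues: N=2 E=0 S=0 W=2
Step 4 [NS]: N:car7-GO,E:wait,S:empty,W:wait | queues: N=1 E=0 S=0 W=2
Step 5 [EW]: N:wait,E:empty,S:wait,W:car4-GO | queues: N=1 E=0 S=0 W=1
Step 6 [EW]: N:wait,E:empty,S:wait,W:car5-GO | queues: N=1 E=0 S=0 W=0
Step 7 [EW]: N:wait,E:empty,S:wait,W:empty | queues: N=1 E=0 S=0 W=0
Step 8 [NS]: N:car8-GO,E:wait,S:empty,W:wait | queues: N=0 E=0 S=0 W=0
Car 4 crosses at step 5

5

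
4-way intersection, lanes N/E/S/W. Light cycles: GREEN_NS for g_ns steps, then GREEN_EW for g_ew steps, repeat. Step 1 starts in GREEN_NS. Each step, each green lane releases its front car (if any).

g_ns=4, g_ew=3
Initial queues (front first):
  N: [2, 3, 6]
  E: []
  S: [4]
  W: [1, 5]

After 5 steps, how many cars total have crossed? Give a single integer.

Answer: 5

Derivation:
Step 1 [NS]: N:car2-GO,E:wait,S:car4-GO,W:wait | queues: N=2 E=0 S=0 W=2
Step 2 [NS]: N:car3-GO,E:wait,S:empty,W:wait | queues: N=1 E=0 S=0 W=2
Step 3 [NS]: N:car6-GO,E:wait,S:empty,W:wait | queues: N=0 E=0 S=0 W=2
Step 4 [NS]: N:empty,E:wait,S:empty,W:wait | queues: N=0 E=0 S=0 W=2
Step 5 [EW]: N:wait,E:empty,S:wait,W:car1-GO | queues: N=0 E=0 S=0 W=1
Cars crossed by step 5: 5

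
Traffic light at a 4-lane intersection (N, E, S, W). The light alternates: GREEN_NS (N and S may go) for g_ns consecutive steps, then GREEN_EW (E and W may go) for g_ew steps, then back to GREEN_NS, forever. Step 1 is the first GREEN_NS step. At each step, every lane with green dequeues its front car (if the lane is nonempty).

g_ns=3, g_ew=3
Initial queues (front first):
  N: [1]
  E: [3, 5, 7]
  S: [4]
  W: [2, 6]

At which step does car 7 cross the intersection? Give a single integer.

Step 1 [NS]: N:car1-GO,E:wait,S:car4-GO,W:wait | queues: N=0 E=3 S=0 W=2
Step 2 [NS]: N:empty,E:wait,S:empty,W:wait | queues: N=0 E=3 S=0 W=2
Step 3 [NS]: N:empty,E:wait,S:empty,W:wait | queues: N=0 E=3 S=0 W=2
Step 4 [EW]: N:wait,E:car3-GO,S:wait,W:car2-GO | queues: N=0 E=2 S=0 W=1
Step 5 [EW]: N:wait,E:car5-GO,S:wait,W:car6-GO | queues: N=0 E=1 S=0 W=0
Step 6 [EW]: N:wait,E:car7-GO,S:wait,W:empty | queues: N=0 E=0 S=0 W=0
Car 7 crosses at step 6

6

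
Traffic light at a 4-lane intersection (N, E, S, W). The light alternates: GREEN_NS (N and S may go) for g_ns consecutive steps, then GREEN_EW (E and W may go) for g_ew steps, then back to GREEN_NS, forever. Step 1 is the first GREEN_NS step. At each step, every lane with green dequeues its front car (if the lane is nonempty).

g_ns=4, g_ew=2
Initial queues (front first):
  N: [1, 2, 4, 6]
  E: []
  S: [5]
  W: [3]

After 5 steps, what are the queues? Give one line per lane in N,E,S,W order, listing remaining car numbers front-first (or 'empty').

Step 1 [NS]: N:car1-GO,E:wait,S:car5-GO,W:wait | queues: N=3 E=0 S=0 W=1
Step 2 [NS]: N:car2-GO,E:wait,S:empty,W:wait | queues: N=2 E=0 S=0 W=1
Step 3 [NS]: N:car4-GO,E:wait,S:empty,W:wait | queues: N=1 E=0 S=0 W=1
Step 4 [NS]: N:car6-GO,E:wait,S:empty,W:wait | queues: N=0 E=0 S=0 W=1
Step 5 [EW]: N:wait,E:empty,S:wait,W:car3-GO | queues: N=0 E=0 S=0 W=0

N: empty
E: empty
S: empty
W: empty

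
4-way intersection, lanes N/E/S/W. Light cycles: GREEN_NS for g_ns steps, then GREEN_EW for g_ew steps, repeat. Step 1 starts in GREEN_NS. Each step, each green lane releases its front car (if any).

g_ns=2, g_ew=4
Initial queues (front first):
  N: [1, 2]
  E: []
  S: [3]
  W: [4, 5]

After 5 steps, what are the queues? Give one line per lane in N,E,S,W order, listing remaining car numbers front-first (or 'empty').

Step 1 [NS]: N:car1-GO,E:wait,S:car3-GO,W:wait | queues: N=1 E=0 S=0 W=2
Step 2 [NS]: N:car2-GO,E:wait,S:empty,W:wait | queues: N=0 E=0 S=0 W=2
Step 3 [EW]: N:wait,E:empty,S:wait,W:car4-GO | queues: N=0 E=0 S=0 W=1
Step 4 [EW]: N:wait,E:empty,S:wait,W:car5-GO | queues: N=0 E=0 S=0 W=0

N: empty
E: empty
S: empty
W: empty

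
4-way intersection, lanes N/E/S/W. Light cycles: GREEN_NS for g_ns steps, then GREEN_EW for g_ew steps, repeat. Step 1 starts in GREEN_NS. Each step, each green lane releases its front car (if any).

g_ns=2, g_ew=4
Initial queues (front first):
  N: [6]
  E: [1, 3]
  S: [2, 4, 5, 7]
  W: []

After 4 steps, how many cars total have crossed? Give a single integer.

Answer: 5

Derivation:
Step 1 [NS]: N:car6-GO,E:wait,S:car2-GO,W:wait | queues: N=0 E=2 S=3 W=0
Step 2 [NS]: N:empty,E:wait,S:car4-GO,W:wait | queues: N=0 E=2 S=2 W=0
Step 3 [EW]: N:wait,E:car1-GO,S:wait,W:empty | queues: N=0 E=1 S=2 W=0
Step 4 [EW]: N:wait,E:car3-GO,S:wait,W:empty | queues: N=0 E=0 S=2 W=0
Cars crossed by step 4: 5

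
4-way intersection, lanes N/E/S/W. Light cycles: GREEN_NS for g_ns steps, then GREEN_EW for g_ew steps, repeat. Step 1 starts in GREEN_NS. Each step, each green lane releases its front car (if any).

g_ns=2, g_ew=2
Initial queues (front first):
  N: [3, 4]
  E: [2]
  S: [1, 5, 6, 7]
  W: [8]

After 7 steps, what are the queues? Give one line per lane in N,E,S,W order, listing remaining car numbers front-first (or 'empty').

Step 1 [NS]: N:car3-GO,E:wait,S:car1-GO,W:wait | queues: N=1 E=1 S=3 W=1
Step 2 [NS]: N:car4-GO,E:wait,S:car5-GO,W:wait | queues: N=0 E=1 S=2 W=1
Step 3 [EW]: N:wait,E:car2-GO,S:wait,W:car8-GO | queues: N=0 E=0 S=2 W=0
Step 4 [EW]: N:wait,E:empty,S:wait,W:empty | queues: N=0 E=0 S=2 W=0
Step 5 [NS]: N:empty,E:wait,S:car6-GO,W:wait | queues: N=0 E=0 S=1 W=0
Step 6 [NS]: N:empty,E:wait,S:car7-GO,W:wait | queues: N=0 E=0 S=0 W=0

N: empty
E: empty
S: empty
W: empty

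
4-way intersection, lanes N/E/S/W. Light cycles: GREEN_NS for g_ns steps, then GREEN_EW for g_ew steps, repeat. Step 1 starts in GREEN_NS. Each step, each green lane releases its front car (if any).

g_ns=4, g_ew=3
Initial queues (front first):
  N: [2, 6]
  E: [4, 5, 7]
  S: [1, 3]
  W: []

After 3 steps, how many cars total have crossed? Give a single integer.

Step 1 [NS]: N:car2-GO,E:wait,S:car1-GO,W:wait | queues: N=1 E=3 S=1 W=0
Step 2 [NS]: N:car6-GO,E:wait,S:car3-GO,W:wait | queues: N=0 E=3 S=0 W=0
Step 3 [NS]: N:empty,E:wait,S:empty,W:wait | queues: N=0 E=3 S=0 W=0
Cars crossed by step 3: 4

Answer: 4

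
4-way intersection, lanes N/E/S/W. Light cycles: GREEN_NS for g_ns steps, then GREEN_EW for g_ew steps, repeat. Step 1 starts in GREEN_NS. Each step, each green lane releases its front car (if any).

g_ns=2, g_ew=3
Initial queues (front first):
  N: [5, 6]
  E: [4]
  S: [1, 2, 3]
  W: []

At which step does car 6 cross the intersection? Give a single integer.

Step 1 [NS]: N:car5-GO,E:wait,S:car1-GO,W:wait | queues: N=1 E=1 S=2 W=0
Step 2 [NS]: N:car6-GO,E:wait,S:car2-GO,W:wait | queues: N=0 E=1 S=1 W=0
Step 3 [EW]: N:wait,E:car4-GO,S:wait,W:empty | queues: N=0 E=0 S=1 W=0
Step 4 [EW]: N:wait,E:empty,S:wait,W:empty | queues: N=0 E=0 S=1 W=0
Step 5 [EW]: N:wait,E:empty,S:wait,W:empty | queues: N=0 E=0 S=1 W=0
Step 6 [NS]: N:empty,E:wait,S:car3-GO,W:wait | queues: N=0 E=0 S=0 W=0
Car 6 crosses at step 2

2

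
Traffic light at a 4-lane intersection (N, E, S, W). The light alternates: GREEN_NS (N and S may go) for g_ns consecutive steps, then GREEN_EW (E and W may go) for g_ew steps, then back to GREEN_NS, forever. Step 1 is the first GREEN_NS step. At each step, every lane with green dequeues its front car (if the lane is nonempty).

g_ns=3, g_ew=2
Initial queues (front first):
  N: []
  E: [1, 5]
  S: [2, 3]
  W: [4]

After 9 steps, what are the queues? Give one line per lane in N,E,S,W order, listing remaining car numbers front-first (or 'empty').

Step 1 [NS]: N:empty,E:wait,S:car2-GO,W:wait | queues: N=0 E=2 S=1 W=1
Step 2 [NS]: N:empty,E:wait,S:car3-GO,W:wait | queues: N=0 E=2 S=0 W=1
Step 3 [NS]: N:empty,E:wait,S:empty,W:wait | queues: N=0 E=2 S=0 W=1
Step 4 [EW]: N:wait,E:car1-GO,S:wait,W:car4-GO | queues: N=0 E=1 S=0 W=0
Step 5 [EW]: N:wait,E:car5-GO,S:wait,W:empty | queues: N=0 E=0 S=0 W=0

N: empty
E: empty
S: empty
W: empty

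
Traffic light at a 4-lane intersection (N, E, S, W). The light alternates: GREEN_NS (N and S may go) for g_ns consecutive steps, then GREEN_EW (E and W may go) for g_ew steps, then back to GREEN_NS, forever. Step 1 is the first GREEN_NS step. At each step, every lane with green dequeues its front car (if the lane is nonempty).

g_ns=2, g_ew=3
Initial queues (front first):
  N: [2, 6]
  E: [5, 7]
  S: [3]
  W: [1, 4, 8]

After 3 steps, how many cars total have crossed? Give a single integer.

Step 1 [NS]: N:car2-GO,E:wait,S:car3-GO,W:wait | queues: N=1 E=2 S=0 W=3
Step 2 [NS]: N:car6-GO,E:wait,S:empty,W:wait | queues: N=0 E=2 S=0 W=3
Step 3 [EW]: N:wait,E:car5-GO,S:wait,W:car1-GO | queues: N=0 E=1 S=0 W=2
Cars crossed by step 3: 5

Answer: 5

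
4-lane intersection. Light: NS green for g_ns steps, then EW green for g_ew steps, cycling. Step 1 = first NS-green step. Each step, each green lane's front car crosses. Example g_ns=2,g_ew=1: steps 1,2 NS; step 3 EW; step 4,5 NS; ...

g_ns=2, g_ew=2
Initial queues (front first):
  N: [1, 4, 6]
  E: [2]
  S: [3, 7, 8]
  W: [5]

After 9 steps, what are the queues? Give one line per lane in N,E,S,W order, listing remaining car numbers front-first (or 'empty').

Step 1 [NS]: N:car1-GO,E:wait,S:car3-GO,W:wait | queues: N=2 E=1 S=2 W=1
Step 2 [NS]: N:car4-GO,E:wait,S:car7-GO,W:wait | queues: N=1 E=1 S=1 W=1
Step 3 [EW]: N:wait,E:car2-GO,S:wait,W:car5-GO | queues: N=1 E=0 S=1 W=0
Step 4 [EW]: N:wait,E:empty,S:wait,W:empty | queues: N=1 E=0 S=1 W=0
Step 5 [NS]: N:car6-GO,E:wait,S:car8-GO,W:wait | queues: N=0 E=0 S=0 W=0

N: empty
E: empty
S: empty
W: empty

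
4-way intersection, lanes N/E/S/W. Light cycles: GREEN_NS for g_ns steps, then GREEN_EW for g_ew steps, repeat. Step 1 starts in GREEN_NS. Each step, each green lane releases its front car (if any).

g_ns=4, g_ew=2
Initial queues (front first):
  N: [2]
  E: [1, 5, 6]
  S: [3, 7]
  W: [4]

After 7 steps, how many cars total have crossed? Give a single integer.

Step 1 [NS]: N:car2-GO,E:wait,S:car3-GO,W:wait | queues: N=0 E=3 S=1 W=1
Step 2 [NS]: N:empty,E:wait,S:car7-GO,W:wait | queues: N=0 E=3 S=0 W=1
Step 3 [NS]: N:empty,E:wait,S:empty,W:wait | queues: N=0 E=3 S=0 W=1
Step 4 [NS]: N:empty,E:wait,S:empty,W:wait | queues: N=0 E=3 S=0 W=1
Step 5 [EW]: N:wait,E:car1-GO,S:wait,W:car4-GO | queues: N=0 E=2 S=0 W=0
Step 6 [EW]: N:wait,E:car5-GO,S:wait,W:empty | queues: N=0 E=1 S=0 W=0
Step 7 [NS]: N:empty,E:wait,S:empty,W:wait | queues: N=0 E=1 S=0 W=0
Cars crossed by step 7: 6

Answer: 6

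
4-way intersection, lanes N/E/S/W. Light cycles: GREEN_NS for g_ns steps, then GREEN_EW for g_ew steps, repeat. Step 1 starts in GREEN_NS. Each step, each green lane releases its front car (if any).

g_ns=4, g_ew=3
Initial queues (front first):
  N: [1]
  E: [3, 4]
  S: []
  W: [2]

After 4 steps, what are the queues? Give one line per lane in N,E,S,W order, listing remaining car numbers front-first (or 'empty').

Step 1 [NS]: N:car1-GO,E:wait,S:empty,W:wait | queues: N=0 E=2 S=0 W=1
Step 2 [NS]: N:empty,E:wait,S:empty,W:wait | queues: N=0 E=2 S=0 W=1
Step 3 [NS]: N:empty,E:wait,S:empty,W:wait | queues: N=0 E=2 S=0 W=1
Step 4 [NS]: N:empty,E:wait,S:empty,W:wait | queues: N=0 E=2 S=0 W=1

N: empty
E: 3 4
S: empty
W: 2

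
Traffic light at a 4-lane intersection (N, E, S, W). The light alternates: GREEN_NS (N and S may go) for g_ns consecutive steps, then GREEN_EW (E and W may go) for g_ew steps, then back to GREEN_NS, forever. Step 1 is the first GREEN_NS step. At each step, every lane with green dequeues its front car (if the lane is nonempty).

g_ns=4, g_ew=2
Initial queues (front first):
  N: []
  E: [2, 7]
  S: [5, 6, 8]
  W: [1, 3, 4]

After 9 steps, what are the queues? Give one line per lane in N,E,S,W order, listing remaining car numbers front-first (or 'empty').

Step 1 [NS]: N:empty,E:wait,S:car5-GO,W:wait | queues: N=0 E=2 S=2 W=3
Step 2 [NS]: N:empty,E:wait,S:car6-GO,W:wait | queues: N=0 E=2 S=1 W=3
Step 3 [NS]: N:empty,E:wait,S:car8-GO,W:wait | queues: N=0 E=2 S=0 W=3
Step 4 [NS]: N:empty,E:wait,S:empty,W:wait | queues: N=0 E=2 S=0 W=3
Step 5 [EW]: N:wait,E:car2-GO,S:wait,W:car1-GO | queues: N=0 E=1 S=0 W=2
Step 6 [EW]: N:wait,E:car7-GO,S:wait,W:car3-GO | queues: N=0 E=0 S=0 W=1
Step 7 [NS]: N:empty,E:wait,S:empty,W:wait | queues: N=0 E=0 S=0 W=1
Step 8 [NS]: N:empty,E:wait,S:empty,W:wait | queues: N=0 E=0 S=0 W=1
Step 9 [NS]: N:empty,E:wait,S:empty,W:wait | queues: N=0 E=0 S=0 W=1

N: empty
E: empty
S: empty
W: 4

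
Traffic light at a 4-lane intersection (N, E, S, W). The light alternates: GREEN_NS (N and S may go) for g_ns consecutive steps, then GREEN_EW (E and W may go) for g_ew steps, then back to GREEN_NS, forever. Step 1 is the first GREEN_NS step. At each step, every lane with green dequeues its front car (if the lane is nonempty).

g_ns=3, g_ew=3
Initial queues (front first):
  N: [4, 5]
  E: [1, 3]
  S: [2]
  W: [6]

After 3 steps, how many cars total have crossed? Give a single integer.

Answer: 3

Derivation:
Step 1 [NS]: N:car4-GO,E:wait,S:car2-GO,W:wait | queues: N=1 E=2 S=0 W=1
Step 2 [NS]: N:car5-GO,E:wait,S:empty,W:wait | queues: N=0 E=2 S=0 W=1
Step 3 [NS]: N:empty,E:wait,S:empty,W:wait | queues: N=0 E=2 S=0 W=1
Cars crossed by step 3: 3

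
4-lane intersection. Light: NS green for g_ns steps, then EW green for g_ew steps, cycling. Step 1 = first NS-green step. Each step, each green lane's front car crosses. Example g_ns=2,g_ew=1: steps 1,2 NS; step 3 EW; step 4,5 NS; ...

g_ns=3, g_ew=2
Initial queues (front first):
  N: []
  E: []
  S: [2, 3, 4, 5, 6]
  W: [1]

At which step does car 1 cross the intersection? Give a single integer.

Step 1 [NS]: N:empty,E:wait,S:car2-GO,W:wait | queues: N=0 E=0 S=4 W=1
Step 2 [NS]: N:empty,E:wait,S:car3-GO,W:wait | queues: N=0 E=0 S=3 W=1
Step 3 [NS]: N:empty,E:wait,S:car4-GO,W:wait | queues: N=0 E=0 S=2 W=1
Step 4 [EW]: N:wait,E:empty,S:wait,W:car1-GO | queues: N=0 E=0 S=2 W=0
Step 5 [EW]: N:wait,E:empty,S:wait,W:empty | queues: N=0 E=0 S=2 W=0
Step 6 [NS]: N:empty,E:wait,S:car5-GO,W:wait | queues: N=0 E=0 S=1 W=0
Step 7 [NS]: N:empty,E:wait,S:car6-GO,W:wait | queues: N=0 E=0 S=0 W=0
Car 1 crosses at step 4

4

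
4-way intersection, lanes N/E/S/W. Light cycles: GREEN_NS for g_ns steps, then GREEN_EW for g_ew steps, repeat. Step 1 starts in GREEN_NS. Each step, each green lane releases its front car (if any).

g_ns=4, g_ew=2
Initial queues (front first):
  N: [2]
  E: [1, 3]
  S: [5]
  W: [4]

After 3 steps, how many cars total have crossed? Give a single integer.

Step 1 [NS]: N:car2-GO,E:wait,S:car5-GO,W:wait | queues: N=0 E=2 S=0 W=1
Step 2 [NS]: N:empty,E:wait,S:empty,W:wait | queues: N=0 E=2 S=0 W=1
Step 3 [NS]: N:empty,E:wait,S:empty,W:wait | queues: N=0 E=2 S=0 W=1
Cars crossed by step 3: 2

Answer: 2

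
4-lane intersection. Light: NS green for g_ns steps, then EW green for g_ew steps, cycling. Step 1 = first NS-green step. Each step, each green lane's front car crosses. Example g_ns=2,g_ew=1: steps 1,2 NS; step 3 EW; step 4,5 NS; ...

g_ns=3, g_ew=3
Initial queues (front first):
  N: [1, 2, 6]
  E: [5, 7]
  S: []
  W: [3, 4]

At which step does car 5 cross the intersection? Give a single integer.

Step 1 [NS]: N:car1-GO,E:wait,S:empty,W:wait | queues: N=2 E=2 S=0 W=2
Step 2 [NS]: N:car2-GO,E:wait,S:empty,W:wait | queues: N=1 E=2 S=0 W=2
Step 3 [NS]: N:car6-GO,E:wait,S:empty,W:wait | queues: N=0 E=2 S=0 W=2
Step 4 [EW]: N:wait,E:car5-GO,S:wait,W:car3-GO | queues: N=0 E=1 S=0 W=1
Step 5 [EW]: N:wait,E:car7-GO,S:wait,W:car4-GO | queues: N=0 E=0 S=0 W=0
Car 5 crosses at step 4

4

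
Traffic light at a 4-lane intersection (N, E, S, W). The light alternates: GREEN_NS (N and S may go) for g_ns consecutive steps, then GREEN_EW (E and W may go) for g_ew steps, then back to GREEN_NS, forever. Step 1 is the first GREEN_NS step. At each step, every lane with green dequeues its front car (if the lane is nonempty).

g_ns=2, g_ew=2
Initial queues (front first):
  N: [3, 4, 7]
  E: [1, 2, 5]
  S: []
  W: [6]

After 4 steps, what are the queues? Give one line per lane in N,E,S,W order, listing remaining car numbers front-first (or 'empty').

Step 1 [NS]: N:car3-GO,E:wait,S:empty,W:wait | queues: N=2 E=3 S=0 W=1
Step 2 [NS]: N:car4-GO,E:wait,S:empty,W:wait | queues: N=1 E=3 S=0 W=1
Step 3 [EW]: N:wait,E:car1-GO,S:wait,W:car6-GO | queues: N=1 E=2 S=0 W=0
Step 4 [EW]: N:wait,E:car2-GO,S:wait,W:empty | queues: N=1 E=1 S=0 W=0

N: 7
E: 5
S: empty
W: empty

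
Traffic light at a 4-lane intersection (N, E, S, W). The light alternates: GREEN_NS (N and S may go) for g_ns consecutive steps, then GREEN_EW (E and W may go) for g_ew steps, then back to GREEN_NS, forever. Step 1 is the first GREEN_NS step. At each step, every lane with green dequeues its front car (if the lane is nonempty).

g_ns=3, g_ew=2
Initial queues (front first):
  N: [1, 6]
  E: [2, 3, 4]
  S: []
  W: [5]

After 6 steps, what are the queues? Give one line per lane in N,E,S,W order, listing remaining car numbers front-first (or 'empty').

Step 1 [NS]: N:car1-GO,E:wait,S:empty,W:wait | queues: N=1 E=3 S=0 W=1
Step 2 [NS]: N:car6-GO,E:wait,S:empty,W:wait | queues: N=0 E=3 S=0 W=1
Step 3 [NS]: N:empty,E:wait,S:empty,W:wait | queues: N=0 E=3 S=0 W=1
Step 4 [EW]: N:wait,E:car2-GO,S:wait,W:car5-GO | queues: N=0 E=2 S=0 W=0
Step 5 [EW]: N:wait,E:car3-GO,S:wait,W:empty | queues: N=0 E=1 S=0 W=0
Step 6 [NS]: N:empty,E:wait,S:empty,W:wait | queues: N=0 E=1 S=0 W=0

N: empty
E: 4
S: empty
W: empty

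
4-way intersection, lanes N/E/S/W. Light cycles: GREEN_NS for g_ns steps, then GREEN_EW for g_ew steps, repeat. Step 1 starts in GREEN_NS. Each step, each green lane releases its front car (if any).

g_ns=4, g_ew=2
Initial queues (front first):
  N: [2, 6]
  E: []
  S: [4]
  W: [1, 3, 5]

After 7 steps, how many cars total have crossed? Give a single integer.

Answer: 5

Derivation:
Step 1 [NS]: N:car2-GO,E:wait,S:car4-GO,W:wait | queues: N=1 E=0 S=0 W=3
Step 2 [NS]: N:car6-GO,E:wait,S:empty,W:wait | queues: N=0 E=0 S=0 W=3
Step 3 [NS]: N:empty,E:wait,S:empty,W:wait | queues: N=0 E=0 S=0 W=3
Step 4 [NS]: N:empty,E:wait,S:empty,W:wait | queues: N=0 E=0 S=0 W=3
Step 5 [EW]: N:wait,E:empty,S:wait,W:car1-GO | queues: N=0 E=0 S=0 W=2
Step 6 [EW]: N:wait,E:empty,S:wait,W:car3-GO | queues: N=0 E=0 S=0 W=1
Step 7 [NS]: N:empty,E:wait,S:empty,W:wait | queues: N=0 E=0 S=0 W=1
Cars crossed by step 7: 5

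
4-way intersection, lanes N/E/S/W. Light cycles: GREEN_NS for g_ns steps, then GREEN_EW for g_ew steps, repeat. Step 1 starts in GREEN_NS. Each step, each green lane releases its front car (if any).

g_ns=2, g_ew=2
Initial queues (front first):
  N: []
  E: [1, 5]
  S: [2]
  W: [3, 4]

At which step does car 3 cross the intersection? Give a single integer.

Step 1 [NS]: N:empty,E:wait,S:car2-GO,W:wait | queues: N=0 E=2 S=0 W=2
Step 2 [NS]: N:empty,E:wait,S:empty,W:wait | queues: N=0 E=2 S=0 W=2
Step 3 [EW]: N:wait,E:car1-GO,S:wait,W:car3-GO | queues: N=0 E=1 S=0 W=1
Step 4 [EW]: N:wait,E:car5-GO,S:wait,W:car4-GO | queues: N=0 E=0 S=0 W=0
Car 3 crosses at step 3

3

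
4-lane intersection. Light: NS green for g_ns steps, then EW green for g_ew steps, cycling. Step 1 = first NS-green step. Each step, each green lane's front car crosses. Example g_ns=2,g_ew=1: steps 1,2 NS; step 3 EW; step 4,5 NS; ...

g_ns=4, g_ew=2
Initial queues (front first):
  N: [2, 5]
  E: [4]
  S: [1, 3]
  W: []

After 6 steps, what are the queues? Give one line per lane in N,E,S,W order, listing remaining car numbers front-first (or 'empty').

Step 1 [NS]: N:car2-GO,E:wait,S:car1-GO,W:wait | queues: N=1 E=1 S=1 W=0
Step 2 [NS]: N:car5-GO,E:wait,S:car3-GO,W:wait | queues: N=0 E=1 S=0 W=0
Step 3 [NS]: N:empty,E:wait,S:empty,W:wait | queues: N=0 E=1 S=0 W=0
Step 4 [NS]: N:empty,E:wait,S:empty,W:wait | queues: N=0 E=1 S=0 W=0
Step 5 [EW]: N:wait,E:car4-GO,S:wait,W:empty | queues: N=0 E=0 S=0 W=0

N: empty
E: empty
S: empty
W: empty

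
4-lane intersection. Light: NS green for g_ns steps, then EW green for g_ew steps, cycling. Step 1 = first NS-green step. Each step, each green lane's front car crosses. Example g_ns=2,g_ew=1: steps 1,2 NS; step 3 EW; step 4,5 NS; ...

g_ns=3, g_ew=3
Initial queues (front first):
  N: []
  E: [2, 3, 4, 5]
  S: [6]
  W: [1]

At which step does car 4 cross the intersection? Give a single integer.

Step 1 [NS]: N:empty,E:wait,S:car6-GO,W:wait | queues: N=0 E=4 S=0 W=1
Step 2 [NS]: N:empty,E:wait,S:empty,W:wait | queues: N=0 E=4 S=0 W=1
Step 3 [NS]: N:empty,E:wait,S:empty,W:wait | queues: N=0 E=4 S=0 W=1
Step 4 [EW]: N:wait,E:car2-GO,S:wait,W:car1-GO | queues: N=0 E=3 S=0 W=0
Step 5 [EW]: N:wait,E:car3-GO,S:wait,W:empty | queues: N=0 E=2 S=0 W=0
Step 6 [EW]: N:wait,E:car4-GO,S:wait,W:empty | queues: N=0 E=1 S=0 W=0
Step 7 [NS]: N:empty,E:wait,S:empty,W:wait | queues: N=0 E=1 S=0 W=0
Step 8 [NS]: N:empty,E:wait,S:empty,W:wait | queues: N=0 E=1 S=0 W=0
Step 9 [NS]: N:empty,E:wait,S:empty,W:wait | queues: N=0 E=1 S=0 W=0
Step 10 [EW]: N:wait,E:car5-GO,S:wait,W:empty | queues: N=0 E=0 S=0 W=0
Car 4 crosses at step 6

6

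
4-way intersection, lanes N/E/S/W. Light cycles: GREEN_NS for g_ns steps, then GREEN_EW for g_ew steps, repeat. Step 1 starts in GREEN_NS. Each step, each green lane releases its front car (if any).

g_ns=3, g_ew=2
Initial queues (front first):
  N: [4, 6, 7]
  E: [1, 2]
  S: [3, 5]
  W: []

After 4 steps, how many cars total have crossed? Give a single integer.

Step 1 [NS]: N:car4-GO,E:wait,S:car3-GO,W:wait | queues: N=2 E=2 S=1 W=0
Step 2 [NS]: N:car6-GO,E:wait,S:car5-GO,W:wait | queues: N=1 E=2 S=0 W=0
Step 3 [NS]: N:car7-GO,E:wait,S:empty,W:wait | queues: N=0 E=2 S=0 W=0
Step 4 [EW]: N:wait,E:car1-GO,S:wait,W:empty | queues: N=0 E=1 S=0 W=0
Cars crossed by step 4: 6

Answer: 6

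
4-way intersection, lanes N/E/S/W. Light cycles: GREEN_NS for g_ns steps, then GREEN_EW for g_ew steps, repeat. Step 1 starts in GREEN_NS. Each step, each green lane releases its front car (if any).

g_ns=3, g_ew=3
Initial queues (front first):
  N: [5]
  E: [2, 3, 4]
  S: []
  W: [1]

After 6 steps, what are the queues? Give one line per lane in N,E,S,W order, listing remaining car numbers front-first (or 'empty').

Step 1 [NS]: N:car5-GO,E:wait,S:empty,W:wait | queues: N=0 E=3 S=0 W=1
Step 2 [NS]: N:empty,E:wait,S:empty,W:wait | queues: N=0 E=3 S=0 W=1
Step 3 [NS]: N:empty,E:wait,S:empty,W:wait | queues: N=0 E=3 S=0 W=1
Step 4 [EW]: N:wait,E:car2-GO,S:wait,W:car1-GO | queues: N=0 E=2 S=0 W=0
Step 5 [EW]: N:wait,E:car3-GO,S:wait,W:empty | queues: N=0 E=1 S=0 W=0
Step 6 [EW]: N:wait,E:car4-GO,S:wait,W:empty | queues: N=0 E=0 S=0 W=0

N: empty
E: empty
S: empty
W: empty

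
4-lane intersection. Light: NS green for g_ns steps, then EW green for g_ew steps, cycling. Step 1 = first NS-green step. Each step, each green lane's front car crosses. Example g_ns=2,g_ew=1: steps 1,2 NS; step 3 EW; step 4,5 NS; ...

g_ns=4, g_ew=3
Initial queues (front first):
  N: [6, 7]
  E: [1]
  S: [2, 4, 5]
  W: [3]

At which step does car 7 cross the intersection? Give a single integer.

Step 1 [NS]: N:car6-GO,E:wait,S:car2-GO,W:wait | queues: N=1 E=1 S=2 W=1
Step 2 [NS]: N:car7-GO,E:wait,S:car4-GO,W:wait | queues: N=0 E=1 S=1 W=1
Step 3 [NS]: N:empty,E:wait,S:car5-GO,W:wait | queues: N=0 E=1 S=0 W=1
Step 4 [NS]: N:empty,E:wait,S:empty,W:wait | queues: N=0 E=1 S=0 W=1
Step 5 [EW]: N:wait,E:car1-GO,S:wait,W:car3-GO | queues: N=0 E=0 S=0 W=0
Car 7 crosses at step 2

2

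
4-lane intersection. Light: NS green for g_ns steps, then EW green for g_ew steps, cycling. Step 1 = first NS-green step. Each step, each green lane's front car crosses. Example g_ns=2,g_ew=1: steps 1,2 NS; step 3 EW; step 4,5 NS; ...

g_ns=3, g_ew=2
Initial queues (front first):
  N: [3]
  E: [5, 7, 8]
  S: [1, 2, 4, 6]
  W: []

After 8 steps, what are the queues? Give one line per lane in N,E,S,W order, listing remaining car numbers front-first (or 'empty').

Step 1 [NS]: N:car3-GO,E:wait,S:car1-GO,W:wait | queues: N=0 E=3 S=3 W=0
Step 2 [NS]: N:empty,E:wait,S:car2-GO,W:wait | queues: N=0 E=3 S=2 W=0
Step 3 [NS]: N:empty,E:wait,S:car4-GO,W:wait | queues: N=0 E=3 S=1 W=0
Step 4 [EW]: N:wait,E:car5-GO,S:wait,W:empty | queues: N=0 E=2 S=1 W=0
Step 5 [EW]: N:wait,E:car7-GO,S:wait,W:empty | queues: N=0 E=1 S=1 W=0
Step 6 [NS]: N:empty,E:wait,S:car6-GO,W:wait | queues: N=0 E=1 S=0 W=0
Step 7 [NS]: N:empty,E:wait,S:empty,W:wait | queues: N=0 E=1 S=0 W=0
Step 8 [NS]: N:empty,E:wait,S:empty,W:wait | queues: N=0 E=1 S=0 W=0

N: empty
E: 8
S: empty
W: empty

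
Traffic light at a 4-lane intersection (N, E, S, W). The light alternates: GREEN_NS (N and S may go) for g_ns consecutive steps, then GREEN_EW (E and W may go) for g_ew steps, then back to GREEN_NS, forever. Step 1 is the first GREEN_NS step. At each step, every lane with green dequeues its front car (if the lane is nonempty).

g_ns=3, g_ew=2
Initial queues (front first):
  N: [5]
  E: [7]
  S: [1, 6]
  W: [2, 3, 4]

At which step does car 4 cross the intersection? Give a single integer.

Step 1 [NS]: N:car5-GO,E:wait,S:car1-GO,W:wait | queues: N=0 E=1 S=1 W=3
Step 2 [NS]: N:empty,E:wait,S:car6-GO,W:wait | queues: N=0 E=1 S=0 W=3
Step 3 [NS]: N:empty,E:wait,S:empty,W:wait | queues: N=0 E=1 S=0 W=3
Step 4 [EW]: N:wait,E:car7-GO,S:wait,W:car2-GO | queues: N=0 E=0 S=0 W=2
Step 5 [EW]: N:wait,E:empty,S:wait,W:car3-GO | queues: N=0 E=0 S=0 W=1
Step 6 [NS]: N:empty,E:wait,S:empty,W:wait | queues: N=0 E=0 S=0 W=1
Step 7 [NS]: N:empty,E:wait,S:empty,W:wait | queues: N=0 E=0 S=0 W=1
Step 8 [NS]: N:empty,E:wait,S:empty,W:wait | queues: N=0 E=0 S=0 W=1
Step 9 [EW]: N:wait,E:empty,S:wait,W:car4-GO | queues: N=0 E=0 S=0 W=0
Car 4 crosses at step 9

9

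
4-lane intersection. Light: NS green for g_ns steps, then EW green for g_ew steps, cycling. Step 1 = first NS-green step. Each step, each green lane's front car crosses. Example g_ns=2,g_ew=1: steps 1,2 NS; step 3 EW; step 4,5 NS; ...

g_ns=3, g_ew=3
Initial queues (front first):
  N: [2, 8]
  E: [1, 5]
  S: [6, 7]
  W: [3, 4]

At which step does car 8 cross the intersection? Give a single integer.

Step 1 [NS]: N:car2-GO,E:wait,S:car6-GO,W:wait | queues: N=1 E=2 S=1 W=2
Step 2 [NS]: N:car8-GO,E:wait,S:car7-GO,W:wait | queues: N=0 E=2 S=0 W=2
Step 3 [NS]: N:empty,E:wait,S:empty,W:wait | queues: N=0 E=2 S=0 W=2
Step 4 [EW]: N:wait,E:car1-GO,S:wait,W:car3-GO | queues: N=0 E=1 S=0 W=1
Step 5 [EW]: N:wait,E:car5-GO,S:wait,W:car4-GO | queues: N=0 E=0 S=0 W=0
Car 8 crosses at step 2

2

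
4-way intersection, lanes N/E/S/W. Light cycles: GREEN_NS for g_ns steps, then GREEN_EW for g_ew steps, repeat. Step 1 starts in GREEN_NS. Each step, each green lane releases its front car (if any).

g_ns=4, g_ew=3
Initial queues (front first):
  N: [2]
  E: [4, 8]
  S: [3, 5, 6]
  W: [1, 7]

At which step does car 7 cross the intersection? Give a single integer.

Step 1 [NS]: N:car2-GO,E:wait,S:car3-GO,W:wait | queues: N=0 E=2 S=2 W=2
Step 2 [NS]: N:empty,E:wait,S:car5-GO,W:wait | queues: N=0 E=2 S=1 W=2
Step 3 [NS]: N:empty,E:wait,S:car6-GO,W:wait | queues: N=0 E=2 S=0 W=2
Step 4 [NS]: N:empty,E:wait,S:empty,W:wait | queues: N=0 E=2 S=0 W=2
Step 5 [EW]: N:wait,E:car4-GO,S:wait,W:car1-GO | queues: N=0 E=1 S=0 W=1
Step 6 [EW]: N:wait,E:car8-GO,S:wait,W:car7-GO | queues: N=0 E=0 S=0 W=0
Car 7 crosses at step 6

6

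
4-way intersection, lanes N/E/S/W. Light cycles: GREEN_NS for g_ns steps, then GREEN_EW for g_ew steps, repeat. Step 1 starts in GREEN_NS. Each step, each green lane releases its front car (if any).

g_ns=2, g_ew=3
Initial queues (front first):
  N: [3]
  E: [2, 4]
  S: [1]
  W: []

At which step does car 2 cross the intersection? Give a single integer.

Step 1 [NS]: N:car3-GO,E:wait,S:car1-GO,W:wait | queues: N=0 E=2 S=0 W=0
Step 2 [NS]: N:empty,E:wait,S:empty,W:wait | queues: N=0 E=2 S=0 W=0
Step 3 [EW]: N:wait,E:car2-GO,S:wait,W:empty | queues: N=0 E=1 S=0 W=0
Step 4 [EW]: N:wait,E:car4-GO,S:wait,W:empty | queues: N=0 E=0 S=0 W=0
Car 2 crosses at step 3

3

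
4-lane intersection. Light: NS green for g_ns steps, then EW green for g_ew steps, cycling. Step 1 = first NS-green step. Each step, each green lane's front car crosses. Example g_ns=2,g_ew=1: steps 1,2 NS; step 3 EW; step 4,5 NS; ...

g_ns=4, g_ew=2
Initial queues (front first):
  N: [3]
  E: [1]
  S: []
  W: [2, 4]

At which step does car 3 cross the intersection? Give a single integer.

Step 1 [NS]: N:car3-GO,E:wait,S:empty,W:wait | queues: N=0 E=1 S=0 W=2
Step 2 [NS]: N:empty,E:wait,S:empty,W:wait | queues: N=0 E=1 S=0 W=2
Step 3 [NS]: N:empty,E:wait,S:empty,W:wait | queues: N=0 E=1 S=0 W=2
Step 4 [NS]: N:empty,E:wait,S:empty,W:wait | queues: N=0 E=1 S=0 W=2
Step 5 [EW]: N:wait,E:car1-GO,S:wait,W:car2-GO | queues: N=0 E=0 S=0 W=1
Step 6 [EW]: N:wait,E:empty,S:wait,W:car4-GO | queues: N=0 E=0 S=0 W=0
Car 3 crosses at step 1

1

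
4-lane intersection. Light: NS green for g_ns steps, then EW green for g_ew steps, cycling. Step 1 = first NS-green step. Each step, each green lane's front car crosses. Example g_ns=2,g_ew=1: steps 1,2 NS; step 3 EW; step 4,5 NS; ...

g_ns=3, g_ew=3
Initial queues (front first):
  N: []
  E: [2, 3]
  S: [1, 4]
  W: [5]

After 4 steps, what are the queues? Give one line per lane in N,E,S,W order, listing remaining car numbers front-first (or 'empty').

Step 1 [NS]: N:empty,E:wait,S:car1-GO,W:wait | queues: N=0 E=2 S=1 W=1
Step 2 [NS]: N:empty,E:wait,S:car4-GO,W:wait | queues: N=0 E=2 S=0 W=1
Step 3 [NS]: N:empty,E:wait,S:empty,W:wait | queues: N=0 E=2 S=0 W=1
Step 4 [EW]: N:wait,E:car2-GO,S:wait,W:car5-GO | queues: N=0 E=1 S=0 W=0

N: empty
E: 3
S: empty
W: empty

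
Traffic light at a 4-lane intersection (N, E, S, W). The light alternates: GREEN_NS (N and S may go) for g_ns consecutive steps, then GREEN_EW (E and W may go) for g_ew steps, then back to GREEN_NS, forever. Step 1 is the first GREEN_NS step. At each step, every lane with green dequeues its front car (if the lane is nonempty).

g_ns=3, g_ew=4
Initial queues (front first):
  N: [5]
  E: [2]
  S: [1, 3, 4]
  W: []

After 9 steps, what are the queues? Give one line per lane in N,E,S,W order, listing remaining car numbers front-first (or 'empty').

Step 1 [NS]: N:car5-GO,E:wait,S:car1-GO,W:wait | queues: N=0 E=1 S=2 W=0
Step 2 [NS]: N:empty,E:wait,S:car3-GO,W:wait | queues: N=0 E=1 S=1 W=0
Step 3 [NS]: N:empty,E:wait,S:car4-GO,W:wait | queues: N=0 E=1 S=0 W=0
Step 4 [EW]: N:wait,E:car2-GO,S:wait,W:empty | queues: N=0 E=0 S=0 W=0

N: empty
E: empty
S: empty
W: empty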